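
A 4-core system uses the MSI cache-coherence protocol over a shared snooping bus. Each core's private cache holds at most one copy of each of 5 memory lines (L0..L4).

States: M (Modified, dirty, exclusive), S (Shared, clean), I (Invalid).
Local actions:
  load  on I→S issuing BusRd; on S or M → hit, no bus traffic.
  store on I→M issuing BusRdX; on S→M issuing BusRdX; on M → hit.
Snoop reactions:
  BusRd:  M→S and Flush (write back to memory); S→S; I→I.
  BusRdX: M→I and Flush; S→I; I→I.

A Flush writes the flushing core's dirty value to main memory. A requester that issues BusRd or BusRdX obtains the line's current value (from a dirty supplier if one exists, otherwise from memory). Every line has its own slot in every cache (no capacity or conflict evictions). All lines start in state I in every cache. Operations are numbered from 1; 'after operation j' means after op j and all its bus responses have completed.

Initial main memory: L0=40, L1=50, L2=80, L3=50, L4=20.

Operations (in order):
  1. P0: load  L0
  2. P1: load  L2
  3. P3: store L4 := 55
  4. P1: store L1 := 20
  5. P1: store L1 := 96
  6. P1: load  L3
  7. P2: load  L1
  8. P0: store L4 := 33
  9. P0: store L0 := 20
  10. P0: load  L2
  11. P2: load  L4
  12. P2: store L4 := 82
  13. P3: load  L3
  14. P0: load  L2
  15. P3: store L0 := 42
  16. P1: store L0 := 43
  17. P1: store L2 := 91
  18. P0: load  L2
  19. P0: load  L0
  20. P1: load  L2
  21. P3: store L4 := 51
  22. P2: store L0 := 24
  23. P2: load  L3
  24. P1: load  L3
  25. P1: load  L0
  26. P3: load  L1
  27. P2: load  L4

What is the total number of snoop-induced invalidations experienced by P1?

invalidations = 1

1. P0: load  L0  bus=[BusRd]  L0: P0=S P1=I P2=I P3=I  mem[L0]=40
2. P1: load  L2  bus=[BusRd]  L2: P0=I P1=S P2=I P3=I  mem[L2]=80
3. P3: store L4 := 55  bus=[BusRdX]  L4: P0=I P1=I P2=I P3=M  mem[L4]=20
4. P1: store L1 := 20  bus=[BusRdX]  L1: P0=I P1=M P2=I P3=I  mem[L1]=50
5. P1: store L1 := 96  bus=[-]  L1: P0=I P1=M P2=I P3=I  mem[L1]=50
6. P1: load  L3  bus=[BusRd]  L3: P0=I P1=S P2=I P3=I  mem[L3]=50
7. P2: load  L1  bus=[BusRd,Flush]  L1: P0=I P1=S P2=S P3=I  mem[L1]=96
8. P0: store L4 := 33  bus=[BusRdX,Flush]  L4: P0=M P1=I P2=I P3=I  mem[L4]=55
9. P0: store L0 := 20  bus=[BusRdX]  L0: P0=M P1=I P2=I P3=I  mem[L0]=40
10. P0: load  L2  bus=[BusRd]  L2: P0=S P1=S P2=I P3=I  mem[L2]=80
11. P2: load  L4  bus=[BusRd,Flush]  L4: P0=S P1=I P2=S P3=I  mem[L4]=33
12. P2: store L4 := 82  bus=[BusRdX]  L4: P0=I P1=I P2=M P3=I  mem[L4]=33
13. P3: load  L3  bus=[BusRd]  L3: P0=I P1=S P2=I P3=S  mem[L3]=50
14. P0: load  L2  bus=[-]  L2: P0=S P1=S P2=I P3=I  mem[L2]=80
15. P3: store L0 := 42  bus=[BusRdX,Flush]  L0: P0=I P1=I P2=I P3=M  mem[L0]=20
16. P1: store L0 := 43  bus=[BusRdX,Flush]  L0: P0=I P1=M P2=I P3=I  mem[L0]=42
17. P1: store L2 := 91  bus=[BusRdX]  L2: P0=I P1=M P2=I P3=I  mem[L2]=80
18. P0: load  L2  bus=[BusRd,Flush]  L2: P0=S P1=S P2=I P3=I  mem[L2]=91
19. P0: load  L0  bus=[BusRd,Flush]  L0: P0=S P1=S P2=I P3=I  mem[L0]=43
20. P1: load  L2  bus=[-]  L2: P0=S P1=S P2=I P3=I  mem[L2]=91
21. P3: store L4 := 51  bus=[BusRdX,Flush]  L4: P0=I P1=I P2=I P3=M  mem[L4]=82
22. P2: store L0 := 24  bus=[BusRdX]  L0: P0=I P1=I P2=M P3=I  mem[L0]=43
23. P2: load  L3  bus=[BusRd]  L3: P0=I P1=S P2=S P3=S  mem[L3]=50
24. P1: load  L3  bus=[-]  L3: P0=I P1=S P2=S P3=S  mem[L3]=50
25. P1: load  L0  bus=[BusRd,Flush]  L0: P0=I P1=S P2=S P3=I  mem[L0]=24
26. P3: load  L1  bus=[BusRd]  L1: P0=I P1=S P2=S P3=S  mem[L1]=96
27. P2: load  L4  bus=[BusRd,Flush]  L4: P0=I P1=I P2=S P3=S  mem[L4]=51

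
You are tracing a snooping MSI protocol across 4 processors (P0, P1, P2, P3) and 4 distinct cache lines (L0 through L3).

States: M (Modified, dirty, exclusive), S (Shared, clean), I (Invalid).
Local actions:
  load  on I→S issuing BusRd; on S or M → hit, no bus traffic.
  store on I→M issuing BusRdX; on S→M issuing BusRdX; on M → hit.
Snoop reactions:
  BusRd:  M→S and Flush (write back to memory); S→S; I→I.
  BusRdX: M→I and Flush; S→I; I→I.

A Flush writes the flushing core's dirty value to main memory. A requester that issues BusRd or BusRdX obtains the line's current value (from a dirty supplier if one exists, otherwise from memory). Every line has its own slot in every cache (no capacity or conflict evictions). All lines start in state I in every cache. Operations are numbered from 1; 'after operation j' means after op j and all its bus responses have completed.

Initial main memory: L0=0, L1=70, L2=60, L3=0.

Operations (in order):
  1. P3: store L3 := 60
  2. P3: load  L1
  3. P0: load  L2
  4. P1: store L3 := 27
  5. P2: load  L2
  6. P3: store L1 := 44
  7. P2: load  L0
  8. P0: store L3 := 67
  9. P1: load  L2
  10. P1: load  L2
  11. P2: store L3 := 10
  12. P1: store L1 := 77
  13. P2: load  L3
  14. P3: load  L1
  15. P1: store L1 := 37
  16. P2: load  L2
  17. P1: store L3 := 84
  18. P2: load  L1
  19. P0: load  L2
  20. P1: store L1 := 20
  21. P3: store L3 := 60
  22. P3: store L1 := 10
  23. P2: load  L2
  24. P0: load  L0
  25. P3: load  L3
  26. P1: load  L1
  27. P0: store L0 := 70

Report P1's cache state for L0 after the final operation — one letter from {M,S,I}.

step 1: P3: store L3 := 60  ⟶  IIIM  (L3)  txn=BusRdX  M[L3]=0
step 2: P3: load  L1  ⟶  IIIS  (L1)  txn=BusRd  M[L1]=70
step 3: P0: load  L2  ⟶  SIII  (L2)  txn=BusRd  M[L2]=60
step 4: P1: store L3 := 27  ⟶  IMII  (L3)  txn=BusRdX+Flush  M[L3]=60
step 5: P2: load  L2  ⟶  SISI  (L2)  txn=BusRd  M[L2]=60
step 6: P3: store L1 := 44  ⟶  IIIM  (L1)  txn=BusRdX  M[L1]=70
step 7: P2: load  L0  ⟶  IISI  (L0)  txn=BusRd  M[L0]=0
step 8: P0: store L3 := 67  ⟶  MIII  (L3)  txn=BusRdX+Flush  M[L3]=27
step 9: P1: load  L2  ⟶  SSSI  (L2)  txn=BusRd  M[L2]=60
step 10: P1: load  L2  ⟶  SSSI  (L2)  txn=∅  M[L2]=60
step 11: P2: store L3 := 10  ⟶  IIMI  (L3)  txn=BusRdX+Flush  M[L3]=67
step 12: P1: store L1 := 77  ⟶  IMII  (L1)  txn=BusRdX+Flush  M[L1]=44
step 13: P2: load  L3  ⟶  IIMI  (L3)  txn=∅  M[L3]=67
step 14: P3: load  L1  ⟶  ISIS  (L1)  txn=BusRd+Flush  M[L1]=77
step 15: P1: store L1 := 37  ⟶  IMII  (L1)  txn=BusRdX  M[L1]=77
step 16: P2: load  L2  ⟶  SSSI  (L2)  txn=∅  M[L2]=60
step 17: P1: store L3 := 84  ⟶  IMII  (L3)  txn=BusRdX+Flush  M[L3]=10
step 18: P2: load  L1  ⟶  ISSI  (L1)  txn=BusRd+Flush  M[L1]=37
step 19: P0: load  L2  ⟶  SSSI  (L2)  txn=∅  M[L2]=60
step 20: P1: store L1 := 20  ⟶  IMII  (L1)  txn=BusRdX  M[L1]=37
step 21: P3: store L3 := 60  ⟶  IIIM  (L3)  txn=BusRdX+Flush  M[L3]=84
step 22: P3: store L1 := 10  ⟶  IIIM  (L1)  txn=BusRdX+Flush  M[L1]=20
step 23: P2: load  L2  ⟶  SSSI  (L2)  txn=∅  M[L2]=60
step 24: P0: load  L0  ⟶  SISI  (L0)  txn=BusRd  M[L0]=0
step 25: P3: load  L3  ⟶  IIIM  (L3)  txn=∅  M[L3]=84
step 26: P1: load  L1  ⟶  ISIS  (L1)  txn=BusRd+Flush  M[L1]=10
step 27: P0: store L0 := 70  ⟶  MIII  (L0)  txn=BusRdX  M[L0]=0

state = I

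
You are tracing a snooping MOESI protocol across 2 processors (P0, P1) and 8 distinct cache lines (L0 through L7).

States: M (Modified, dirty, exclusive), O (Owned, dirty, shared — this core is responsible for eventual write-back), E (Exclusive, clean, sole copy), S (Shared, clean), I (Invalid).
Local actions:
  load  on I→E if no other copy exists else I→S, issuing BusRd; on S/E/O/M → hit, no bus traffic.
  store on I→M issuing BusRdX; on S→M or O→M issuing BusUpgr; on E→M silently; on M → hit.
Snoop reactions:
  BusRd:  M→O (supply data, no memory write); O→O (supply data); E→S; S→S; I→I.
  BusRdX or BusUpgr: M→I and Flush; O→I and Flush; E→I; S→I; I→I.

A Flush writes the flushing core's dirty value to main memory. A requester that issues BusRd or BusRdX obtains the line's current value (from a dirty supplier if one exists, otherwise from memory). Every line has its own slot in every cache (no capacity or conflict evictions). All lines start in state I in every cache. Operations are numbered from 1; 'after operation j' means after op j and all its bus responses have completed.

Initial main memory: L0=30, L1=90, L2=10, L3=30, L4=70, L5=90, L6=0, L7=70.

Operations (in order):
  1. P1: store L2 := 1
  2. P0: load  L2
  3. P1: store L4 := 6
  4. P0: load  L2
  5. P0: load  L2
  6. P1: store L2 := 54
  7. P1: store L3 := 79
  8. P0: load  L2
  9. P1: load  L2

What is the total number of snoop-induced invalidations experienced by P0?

1. P1: store L2 := 1  bus=[BusRdX]  L2: P0=I P1=M  mem[L2]=10
2. P0: load  L2  bus=[BusRd]  L2: P0=S P1=O  mem[L2]=10
3. P1: store L4 := 6  bus=[BusRdX]  L4: P0=I P1=M  mem[L4]=70
4. P0: load  L2  bus=[-]  L2: P0=S P1=O  mem[L2]=10
5. P0: load  L2  bus=[-]  L2: P0=S P1=O  mem[L2]=10
6. P1: store L2 := 54  bus=[BusUpgr]  L2: P0=I P1=M  mem[L2]=10
7. P1: store L3 := 79  bus=[BusRdX]  L3: P0=I P1=M  mem[L3]=30
8. P0: load  L2  bus=[BusRd]  L2: P0=S P1=O  mem[L2]=10
9. P1: load  L2  bus=[-]  L2: P0=S P1=O  mem[L2]=10

invalidations = 1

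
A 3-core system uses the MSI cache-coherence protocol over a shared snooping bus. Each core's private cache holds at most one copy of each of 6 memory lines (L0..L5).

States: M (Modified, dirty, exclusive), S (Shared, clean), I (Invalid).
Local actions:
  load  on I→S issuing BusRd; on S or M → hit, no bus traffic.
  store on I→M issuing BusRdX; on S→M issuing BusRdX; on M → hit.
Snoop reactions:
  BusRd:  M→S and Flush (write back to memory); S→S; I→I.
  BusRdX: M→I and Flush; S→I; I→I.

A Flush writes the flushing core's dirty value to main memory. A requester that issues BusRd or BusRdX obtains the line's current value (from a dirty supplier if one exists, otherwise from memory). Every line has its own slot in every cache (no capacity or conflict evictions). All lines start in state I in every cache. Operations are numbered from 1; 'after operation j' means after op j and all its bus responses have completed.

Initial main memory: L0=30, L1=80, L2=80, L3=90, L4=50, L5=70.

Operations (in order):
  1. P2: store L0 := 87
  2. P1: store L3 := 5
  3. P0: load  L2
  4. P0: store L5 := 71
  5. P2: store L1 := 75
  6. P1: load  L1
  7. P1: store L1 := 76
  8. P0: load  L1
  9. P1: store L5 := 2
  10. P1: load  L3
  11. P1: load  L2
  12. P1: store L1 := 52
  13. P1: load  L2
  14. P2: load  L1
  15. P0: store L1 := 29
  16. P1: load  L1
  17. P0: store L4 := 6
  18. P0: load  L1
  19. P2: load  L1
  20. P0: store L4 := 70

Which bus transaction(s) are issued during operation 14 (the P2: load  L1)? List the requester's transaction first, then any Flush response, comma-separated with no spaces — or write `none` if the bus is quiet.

bus = BusRd,Flush

step 1: P2: store L0 := 87  ⟶  IIM  (L0)  txn=BusRdX  M[L0]=30
step 2: P1: store L3 := 5  ⟶  IMI  (L3)  txn=BusRdX  M[L3]=90
step 3: P0: load  L2  ⟶  SII  (L2)  txn=BusRd  M[L2]=80
step 4: P0: store L5 := 71  ⟶  MII  (L5)  txn=BusRdX  M[L5]=70
step 5: P2: store L1 := 75  ⟶  IIM  (L1)  txn=BusRdX  M[L1]=80
step 6: P1: load  L1  ⟶  ISS  (L1)  txn=BusRd+Flush  M[L1]=75
step 7: P1: store L1 := 76  ⟶  IMI  (L1)  txn=BusRdX  M[L1]=75
step 8: P0: load  L1  ⟶  SSI  (L1)  txn=BusRd+Flush  M[L1]=76
step 9: P1: store L5 := 2  ⟶  IMI  (L5)  txn=BusRdX+Flush  M[L5]=71
step 10: P1: load  L3  ⟶  IMI  (L3)  txn=∅  M[L3]=90
step 11: P1: load  L2  ⟶  SSI  (L2)  txn=BusRd  M[L2]=80
step 12: P1: store L1 := 52  ⟶  IMI  (L1)  txn=BusRdX  M[L1]=76
step 13: P1: load  L2  ⟶  SSI  (L2)  txn=∅  M[L2]=80
step 14: P2: load  L1  ⟶  ISS  (L1)  txn=BusRd+Flush  M[L1]=52
step 15: P0: store L1 := 29  ⟶  MII  (L1)  txn=BusRdX  M[L1]=52
step 16: P1: load  L1  ⟶  SSI  (L1)  txn=BusRd+Flush  M[L1]=29
step 17: P0: store L4 := 6  ⟶  MII  (L4)  txn=BusRdX  M[L4]=50
step 18: P0: load  L1  ⟶  SSI  (L1)  txn=∅  M[L1]=29
step 19: P2: load  L1  ⟶  SSS  (L1)  txn=BusRd  M[L1]=29
step 20: P0: store L4 := 70  ⟶  MII  (L4)  txn=∅  M[L4]=50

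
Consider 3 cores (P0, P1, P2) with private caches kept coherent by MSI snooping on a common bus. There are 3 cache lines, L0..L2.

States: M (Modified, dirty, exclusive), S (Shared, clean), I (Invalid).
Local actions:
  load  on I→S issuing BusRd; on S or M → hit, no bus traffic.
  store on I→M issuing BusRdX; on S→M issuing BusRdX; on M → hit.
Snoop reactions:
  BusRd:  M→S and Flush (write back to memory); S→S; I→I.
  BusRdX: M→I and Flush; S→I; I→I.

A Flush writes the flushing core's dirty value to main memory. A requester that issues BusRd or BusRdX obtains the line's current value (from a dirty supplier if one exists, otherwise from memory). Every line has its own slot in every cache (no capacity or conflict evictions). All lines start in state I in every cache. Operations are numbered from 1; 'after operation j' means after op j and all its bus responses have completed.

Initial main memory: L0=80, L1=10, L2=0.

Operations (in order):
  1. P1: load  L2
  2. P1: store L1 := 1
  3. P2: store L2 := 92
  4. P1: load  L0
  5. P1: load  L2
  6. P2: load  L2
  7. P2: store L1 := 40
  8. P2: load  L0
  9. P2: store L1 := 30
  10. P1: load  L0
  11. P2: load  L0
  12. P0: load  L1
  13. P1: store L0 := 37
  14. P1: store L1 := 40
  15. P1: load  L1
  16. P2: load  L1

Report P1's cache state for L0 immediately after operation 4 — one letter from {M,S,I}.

state = S

step 1: P1: load  L2  ⟶  ISI  (L2)  txn=BusRd  M[L2]=0
step 2: P1: store L1 := 1  ⟶  IMI  (L1)  txn=BusRdX  M[L1]=10
step 3: P2: store L2 := 92  ⟶  IIM  (L2)  txn=BusRdX  M[L2]=0
step 4: P1: load  L0  ⟶  ISI  (L0)  txn=BusRd  M[L0]=80
step 5: P1: load  L2  ⟶  ISS  (L2)  txn=BusRd+Flush  M[L2]=92
step 6: P2: load  L2  ⟶  ISS  (L2)  txn=∅  M[L2]=92
step 7: P2: store L1 := 40  ⟶  IIM  (L1)  txn=BusRdX+Flush  M[L1]=1
step 8: P2: load  L0  ⟶  ISS  (L0)  txn=BusRd  M[L0]=80
step 9: P2: store L1 := 30  ⟶  IIM  (L1)  txn=∅  M[L1]=1
step 10: P1: load  L0  ⟶  ISS  (L0)  txn=∅  M[L0]=80
step 11: P2: load  L0  ⟶  ISS  (L0)  txn=∅  M[L0]=80
step 12: P0: load  L1  ⟶  SIS  (L1)  txn=BusRd+Flush  M[L1]=30
step 13: P1: store L0 := 37  ⟶  IMI  (L0)  txn=BusRdX  M[L0]=80
step 14: P1: store L1 := 40  ⟶  IMI  (L1)  txn=BusRdX  M[L1]=30
step 15: P1: load  L1  ⟶  IMI  (L1)  txn=∅  M[L1]=30
step 16: P2: load  L1  ⟶  ISS  (L1)  txn=BusRd+Flush  M[L1]=40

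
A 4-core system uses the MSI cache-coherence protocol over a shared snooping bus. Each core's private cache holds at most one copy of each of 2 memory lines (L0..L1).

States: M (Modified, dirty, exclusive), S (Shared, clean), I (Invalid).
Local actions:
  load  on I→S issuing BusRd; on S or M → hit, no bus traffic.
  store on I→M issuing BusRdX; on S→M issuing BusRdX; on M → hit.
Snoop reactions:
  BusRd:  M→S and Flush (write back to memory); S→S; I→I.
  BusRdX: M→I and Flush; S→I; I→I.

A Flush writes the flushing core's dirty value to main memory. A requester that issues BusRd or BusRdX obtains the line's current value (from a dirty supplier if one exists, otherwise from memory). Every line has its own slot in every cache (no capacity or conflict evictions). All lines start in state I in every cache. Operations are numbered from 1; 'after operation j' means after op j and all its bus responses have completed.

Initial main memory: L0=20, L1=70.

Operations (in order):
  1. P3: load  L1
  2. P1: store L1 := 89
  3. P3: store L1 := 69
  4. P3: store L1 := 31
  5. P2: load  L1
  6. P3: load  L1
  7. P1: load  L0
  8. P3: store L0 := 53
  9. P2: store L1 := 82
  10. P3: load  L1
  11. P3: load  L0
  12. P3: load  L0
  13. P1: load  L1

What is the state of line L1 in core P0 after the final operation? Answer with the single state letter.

state = I

[1] P3: load  L1 | P0:I, P1:I, P2:I, P3:S(70) | bus: BusRd
[2] P1: store L1 := 89 | P0:I, P1:M(89), P2:I, P3:I | bus: BusRdX
[3] P3: store L1 := 69 | P0:I, P1:I, P2:I, P3:M(69) | bus: BusRdX,Flush
[4] P3: store L1 := 31 | P0:I, P1:I, P2:I, P3:M(31) | bus: none
[5] P2: load  L1 | P0:I, P1:I, P2:S(31), P3:S(31) | bus: BusRd,Flush
[6] P3: load  L1 | P0:I, P1:I, P2:S(31), P3:S(31) | bus: none
[7] P1: load  L0 | P0:I, P1:S(20), P2:I, P3:I | bus: BusRd
[8] P3: store L0 := 53 | P0:I, P1:I, P2:I, P3:M(53) | bus: BusRdX
[9] P2: store L1 := 82 | P0:I, P1:I, P2:M(82), P3:I | bus: BusRdX
[10] P3: load  L1 | P0:I, P1:I, P2:S(82), P3:S(82) | bus: BusRd,Flush
[11] P3: load  L0 | P0:I, P1:I, P2:I, P3:M(53) | bus: none
[12] P3: load  L0 | P0:I, P1:I, P2:I, P3:M(53) | bus: none
[13] P1: load  L1 | P0:I, P1:S(82), P2:S(82), P3:S(82) | bus: BusRd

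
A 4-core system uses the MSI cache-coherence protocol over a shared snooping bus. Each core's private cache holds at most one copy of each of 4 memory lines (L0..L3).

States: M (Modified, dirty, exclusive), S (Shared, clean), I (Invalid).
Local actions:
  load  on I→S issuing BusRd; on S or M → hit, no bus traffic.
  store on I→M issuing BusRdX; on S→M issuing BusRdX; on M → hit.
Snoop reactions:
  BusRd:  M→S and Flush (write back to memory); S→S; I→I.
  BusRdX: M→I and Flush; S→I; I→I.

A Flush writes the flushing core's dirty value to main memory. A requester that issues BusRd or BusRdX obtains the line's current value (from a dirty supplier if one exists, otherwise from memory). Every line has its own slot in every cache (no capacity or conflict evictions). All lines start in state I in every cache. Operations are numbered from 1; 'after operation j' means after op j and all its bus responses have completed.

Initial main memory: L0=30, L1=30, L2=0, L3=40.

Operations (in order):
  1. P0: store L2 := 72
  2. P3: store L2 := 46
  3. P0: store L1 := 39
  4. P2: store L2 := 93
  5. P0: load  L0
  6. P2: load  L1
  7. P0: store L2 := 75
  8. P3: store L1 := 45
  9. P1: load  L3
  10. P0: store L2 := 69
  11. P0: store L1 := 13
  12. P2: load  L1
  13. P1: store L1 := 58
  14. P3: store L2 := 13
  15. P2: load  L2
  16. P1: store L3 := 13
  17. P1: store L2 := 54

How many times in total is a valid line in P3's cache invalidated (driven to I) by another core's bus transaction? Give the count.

invalidations = 3

step 1: P0: store L2 := 72  ⟶  MIII  (L2)  txn=BusRdX  M[L2]=0
step 2: P3: store L2 := 46  ⟶  IIIM  (L2)  txn=BusRdX+Flush  M[L2]=72
step 3: P0: store L1 := 39  ⟶  MIII  (L1)  txn=BusRdX  M[L1]=30
step 4: P2: store L2 := 93  ⟶  IIMI  (L2)  txn=BusRdX+Flush  M[L2]=46
step 5: P0: load  L0  ⟶  SIII  (L0)  txn=BusRd  M[L0]=30
step 6: P2: load  L1  ⟶  SISI  (L1)  txn=BusRd+Flush  M[L1]=39
step 7: P0: store L2 := 75  ⟶  MIII  (L2)  txn=BusRdX+Flush  M[L2]=93
step 8: P3: store L1 := 45  ⟶  IIIM  (L1)  txn=BusRdX  M[L1]=39
step 9: P1: load  L3  ⟶  ISII  (L3)  txn=BusRd  M[L3]=40
step 10: P0: store L2 := 69  ⟶  MIII  (L2)  txn=∅  M[L2]=93
step 11: P0: store L1 := 13  ⟶  MIII  (L1)  txn=BusRdX+Flush  M[L1]=45
step 12: P2: load  L1  ⟶  SISI  (L1)  txn=BusRd+Flush  M[L1]=13
step 13: P1: store L1 := 58  ⟶  IMII  (L1)  txn=BusRdX  M[L1]=13
step 14: P3: store L2 := 13  ⟶  IIIM  (L2)  txn=BusRdX+Flush  M[L2]=69
step 15: P2: load  L2  ⟶  IISS  (L2)  txn=BusRd+Flush  M[L2]=13
step 16: P1: store L3 := 13  ⟶  IMII  (L3)  txn=BusRdX  M[L3]=40
step 17: P1: store L2 := 54  ⟶  IMII  (L2)  txn=BusRdX  M[L2]=13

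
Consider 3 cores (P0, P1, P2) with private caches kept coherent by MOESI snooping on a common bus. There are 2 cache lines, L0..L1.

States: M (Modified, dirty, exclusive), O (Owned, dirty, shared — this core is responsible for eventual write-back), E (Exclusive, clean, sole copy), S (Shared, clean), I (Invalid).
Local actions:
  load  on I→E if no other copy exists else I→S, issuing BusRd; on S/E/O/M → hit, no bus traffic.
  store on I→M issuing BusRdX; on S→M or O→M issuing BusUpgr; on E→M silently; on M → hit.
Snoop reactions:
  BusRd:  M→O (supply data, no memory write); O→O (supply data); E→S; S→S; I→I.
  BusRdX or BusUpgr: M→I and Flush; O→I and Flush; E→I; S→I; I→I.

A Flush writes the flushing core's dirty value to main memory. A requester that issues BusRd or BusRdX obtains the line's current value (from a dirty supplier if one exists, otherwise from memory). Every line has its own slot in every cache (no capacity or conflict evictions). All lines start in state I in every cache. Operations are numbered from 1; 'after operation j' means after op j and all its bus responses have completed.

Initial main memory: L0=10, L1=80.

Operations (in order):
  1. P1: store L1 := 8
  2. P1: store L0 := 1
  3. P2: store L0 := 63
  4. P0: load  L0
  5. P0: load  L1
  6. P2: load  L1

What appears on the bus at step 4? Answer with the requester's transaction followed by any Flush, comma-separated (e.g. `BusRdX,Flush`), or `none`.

[1] P1: store L1 := 8 | P0:I, P1:M(8), P2:I | bus: BusRdX
[2] P1: store L0 := 1 | P0:I, P1:M(1), P2:I | bus: BusRdX
[3] P2: store L0 := 63 | P0:I, P1:I, P2:M(63) | bus: BusRdX,Flush
[4] P0: load  L0 | P0:S(63), P1:I, P2:O(63) | bus: BusRd
[5] P0: load  L1 | P0:S(8), P1:O(8), P2:I | bus: BusRd
[6] P2: load  L1 | P0:S(8), P1:O(8), P2:S(8) | bus: BusRd

bus = BusRd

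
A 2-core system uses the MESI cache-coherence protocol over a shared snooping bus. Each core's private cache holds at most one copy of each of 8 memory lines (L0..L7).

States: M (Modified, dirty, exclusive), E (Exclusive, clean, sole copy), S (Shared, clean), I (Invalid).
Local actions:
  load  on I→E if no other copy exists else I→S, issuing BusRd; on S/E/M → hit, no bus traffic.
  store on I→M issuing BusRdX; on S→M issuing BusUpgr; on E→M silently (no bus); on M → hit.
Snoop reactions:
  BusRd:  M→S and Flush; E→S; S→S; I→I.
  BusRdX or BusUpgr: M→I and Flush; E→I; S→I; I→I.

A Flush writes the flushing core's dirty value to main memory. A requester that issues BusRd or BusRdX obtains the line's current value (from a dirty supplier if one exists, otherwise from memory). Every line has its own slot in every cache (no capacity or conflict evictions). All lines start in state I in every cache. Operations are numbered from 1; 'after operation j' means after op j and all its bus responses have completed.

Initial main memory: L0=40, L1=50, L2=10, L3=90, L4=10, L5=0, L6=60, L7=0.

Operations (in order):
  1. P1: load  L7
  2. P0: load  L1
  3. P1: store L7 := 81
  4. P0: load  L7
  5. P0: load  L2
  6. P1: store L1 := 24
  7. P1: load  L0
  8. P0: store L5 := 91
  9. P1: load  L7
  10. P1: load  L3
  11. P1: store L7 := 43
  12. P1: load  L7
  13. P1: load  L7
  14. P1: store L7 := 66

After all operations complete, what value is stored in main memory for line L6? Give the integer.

[1] P1: load  L7 | P0:I, P1:E(0) | bus: BusRd
[2] P0: load  L1 | P0:E(50), P1:I | bus: BusRd
[3] P1: store L7 := 81 | P0:I, P1:M(81) | bus: none
[4] P0: load  L7 | P0:S(81), P1:S(81) | bus: BusRd,Flush
[5] P0: load  L2 | P0:E(10), P1:I | bus: BusRd
[6] P1: store L1 := 24 | P0:I, P1:M(24) | bus: BusRdX
[7] P1: load  L0 | P0:I, P1:E(40) | bus: BusRd
[8] P0: store L5 := 91 | P0:M(91), P1:I | bus: BusRdX
[9] P1: load  L7 | P0:S(81), P1:S(81) | bus: none
[10] P1: load  L3 | P0:I, P1:E(90) | bus: BusRd
[11] P1: store L7 := 43 | P0:I, P1:M(43) | bus: BusUpgr
[12] P1: load  L7 | P0:I, P1:M(43) | bus: none
[13] P1: load  L7 | P0:I, P1:M(43) | bus: none
[14] P1: store L7 := 66 | P0:I, P1:M(66) | bus: none

memory[L6] = 60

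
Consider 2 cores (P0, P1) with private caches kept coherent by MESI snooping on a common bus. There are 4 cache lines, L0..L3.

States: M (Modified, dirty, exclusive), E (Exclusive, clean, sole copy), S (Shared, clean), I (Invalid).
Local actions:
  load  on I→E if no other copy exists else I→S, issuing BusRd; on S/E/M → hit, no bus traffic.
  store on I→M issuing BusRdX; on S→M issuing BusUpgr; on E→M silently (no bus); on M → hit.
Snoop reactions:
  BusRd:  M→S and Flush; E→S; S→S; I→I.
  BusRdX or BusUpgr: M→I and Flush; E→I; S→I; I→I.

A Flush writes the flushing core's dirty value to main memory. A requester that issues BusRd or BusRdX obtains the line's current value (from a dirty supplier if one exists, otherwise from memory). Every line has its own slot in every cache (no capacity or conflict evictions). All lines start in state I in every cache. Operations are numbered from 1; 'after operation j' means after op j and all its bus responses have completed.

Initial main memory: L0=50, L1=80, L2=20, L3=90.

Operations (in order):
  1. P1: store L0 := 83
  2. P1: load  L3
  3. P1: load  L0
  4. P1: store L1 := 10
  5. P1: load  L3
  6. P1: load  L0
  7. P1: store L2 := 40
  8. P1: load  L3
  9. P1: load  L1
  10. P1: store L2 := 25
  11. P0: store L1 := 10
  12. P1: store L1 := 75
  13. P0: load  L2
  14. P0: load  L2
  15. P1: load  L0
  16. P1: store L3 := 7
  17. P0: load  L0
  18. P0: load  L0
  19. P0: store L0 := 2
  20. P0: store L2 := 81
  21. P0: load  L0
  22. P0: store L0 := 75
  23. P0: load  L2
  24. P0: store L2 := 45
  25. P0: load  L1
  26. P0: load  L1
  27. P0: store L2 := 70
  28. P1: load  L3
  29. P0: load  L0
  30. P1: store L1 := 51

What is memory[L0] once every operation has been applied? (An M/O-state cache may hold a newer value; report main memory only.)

memory[L0] = 83

[1] P1: store L0 := 83 | P0:I, P1:M(83) | bus: BusRdX
[2] P1: load  L3 | P0:I, P1:E(90) | bus: BusRd
[3] P1: load  L0 | P0:I, P1:M(83) | bus: none
[4] P1: store L1 := 10 | P0:I, P1:M(10) | bus: BusRdX
[5] P1: load  L3 | P0:I, P1:E(90) | bus: none
[6] P1: load  L0 | P0:I, P1:M(83) | bus: none
[7] P1: store L2 := 40 | P0:I, P1:M(40) | bus: BusRdX
[8] P1: load  L3 | P0:I, P1:E(90) | bus: none
[9] P1: load  L1 | P0:I, P1:M(10) | bus: none
[10] P1: store L2 := 25 | P0:I, P1:M(25) | bus: none
[11] P0: store L1 := 10 | P0:M(10), P1:I | bus: BusRdX,Flush
[12] P1: store L1 := 75 | P0:I, P1:M(75) | bus: BusRdX,Flush
[13] P0: load  L2 | P0:S(25), P1:S(25) | bus: BusRd,Flush
[14] P0: load  L2 | P0:S(25), P1:S(25) | bus: none
[15] P1: load  L0 | P0:I, P1:M(83) | bus: none
[16] P1: store L3 := 7 | P0:I, P1:M(7) | bus: none
[17] P0: load  L0 | P0:S(83), P1:S(83) | bus: BusRd,Flush
[18] P0: load  L0 | P0:S(83), P1:S(83) | bus: none
[19] P0: store L0 := 2 | P0:M(2), P1:I | bus: BusUpgr
[20] P0: store L2 := 81 | P0:M(81), P1:I | bus: BusUpgr
[21] P0: load  L0 | P0:M(2), P1:I | bus: none
[22] P0: store L0 := 75 | P0:M(75), P1:I | bus: none
[23] P0: load  L2 | P0:M(81), P1:I | bus: none
[24] P0: store L2 := 45 | P0:M(45), P1:I | bus: none
[25] P0: load  L1 | P0:S(75), P1:S(75) | bus: BusRd,Flush
[26] P0: load  L1 | P0:S(75), P1:S(75) | bus: none
[27] P0: store L2 := 70 | P0:M(70), P1:I | bus: none
[28] P1: load  L3 | P0:I, P1:M(7) | bus: none
[29] P0: load  L0 | P0:M(75), P1:I | bus: none
[30] P1: store L1 := 51 | P0:I, P1:M(51) | bus: BusUpgr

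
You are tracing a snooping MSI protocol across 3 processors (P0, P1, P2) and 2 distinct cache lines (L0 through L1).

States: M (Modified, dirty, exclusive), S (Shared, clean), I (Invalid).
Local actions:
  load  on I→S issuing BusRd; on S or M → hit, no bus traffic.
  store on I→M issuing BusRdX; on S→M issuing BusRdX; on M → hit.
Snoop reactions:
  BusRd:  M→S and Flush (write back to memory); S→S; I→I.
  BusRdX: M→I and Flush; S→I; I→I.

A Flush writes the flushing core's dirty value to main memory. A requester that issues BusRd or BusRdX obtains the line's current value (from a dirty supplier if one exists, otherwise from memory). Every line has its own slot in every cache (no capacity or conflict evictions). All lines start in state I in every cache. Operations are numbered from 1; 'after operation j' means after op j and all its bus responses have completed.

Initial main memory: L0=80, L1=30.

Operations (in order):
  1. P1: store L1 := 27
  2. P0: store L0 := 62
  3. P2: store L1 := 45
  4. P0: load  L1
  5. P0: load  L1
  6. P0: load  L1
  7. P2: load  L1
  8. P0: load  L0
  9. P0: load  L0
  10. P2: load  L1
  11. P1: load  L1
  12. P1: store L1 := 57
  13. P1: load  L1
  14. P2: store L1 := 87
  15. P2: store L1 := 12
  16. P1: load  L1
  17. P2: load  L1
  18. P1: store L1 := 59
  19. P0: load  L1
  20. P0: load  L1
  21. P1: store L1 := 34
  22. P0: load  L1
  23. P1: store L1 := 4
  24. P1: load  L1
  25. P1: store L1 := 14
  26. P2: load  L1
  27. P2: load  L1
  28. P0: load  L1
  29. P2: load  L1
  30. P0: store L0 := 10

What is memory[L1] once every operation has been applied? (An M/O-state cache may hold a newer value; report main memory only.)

  op1 P1: store L1 := 27 → I/M/I on L1; bus BusRdX; mem=30
  op2 P0: store L0 := 62 → M/I/I on L0; bus BusRdX; mem=80
  op3 P2: store L1 := 45 → I/I/M on L1; bus BusRdX Flush; mem=27
  op4 P0: load  L1 → S/I/S on L1; bus BusRd Flush; mem=45
  op5 P0: load  L1 → S/I/S on L1; bus (none); mem=45
  op6 P0: load  L1 → S/I/S on L1; bus (none); mem=45
  op7 P2: load  L1 → S/I/S on L1; bus (none); mem=45
  op8 P0: load  L0 → M/I/I on L0; bus (none); mem=80
  op9 P0: load  L0 → M/I/I on L0; bus (none); mem=80
  op10 P2: load  L1 → S/I/S on L1; bus (none); mem=45
  op11 P1: load  L1 → S/S/S on L1; bus BusRd; mem=45
  op12 P1: store L1 := 57 → I/M/I on L1; bus BusRdX; mem=45
  op13 P1: load  L1 → I/M/I on L1; bus (none); mem=45
  op14 P2: store L1 := 87 → I/I/M on L1; bus BusRdX Flush; mem=57
  op15 P2: store L1 := 12 → I/I/M on L1; bus (none); mem=57
  op16 P1: load  L1 → I/S/S on L1; bus BusRd Flush; mem=12
  op17 P2: load  L1 → I/S/S on L1; bus (none); mem=12
  op18 P1: store L1 := 59 → I/M/I on L1; bus BusRdX; mem=12
  op19 P0: load  L1 → S/S/I on L1; bus BusRd Flush; mem=59
  op20 P0: load  L1 → S/S/I on L1; bus (none); mem=59
  op21 P1: store L1 := 34 → I/M/I on L1; bus BusRdX; mem=59
  op22 P0: load  L1 → S/S/I on L1; bus BusRd Flush; mem=34
  op23 P1: store L1 := 4 → I/M/I on L1; bus BusRdX; mem=34
  op24 P1: load  L1 → I/M/I on L1; bus (none); mem=34
  op25 P1: store L1 := 14 → I/M/I on L1; bus (none); mem=34
  op26 P2: load  L1 → I/S/S on L1; bus BusRd Flush; mem=14
  op27 P2: load  L1 → I/S/S on L1; bus (none); mem=14
  op28 P0: load  L1 → S/S/S on L1; bus BusRd; mem=14
  op29 P2: load  L1 → S/S/S on L1; bus (none); mem=14
  op30 P0: store L0 := 10 → M/I/I on L0; bus (none); mem=80

memory[L1] = 14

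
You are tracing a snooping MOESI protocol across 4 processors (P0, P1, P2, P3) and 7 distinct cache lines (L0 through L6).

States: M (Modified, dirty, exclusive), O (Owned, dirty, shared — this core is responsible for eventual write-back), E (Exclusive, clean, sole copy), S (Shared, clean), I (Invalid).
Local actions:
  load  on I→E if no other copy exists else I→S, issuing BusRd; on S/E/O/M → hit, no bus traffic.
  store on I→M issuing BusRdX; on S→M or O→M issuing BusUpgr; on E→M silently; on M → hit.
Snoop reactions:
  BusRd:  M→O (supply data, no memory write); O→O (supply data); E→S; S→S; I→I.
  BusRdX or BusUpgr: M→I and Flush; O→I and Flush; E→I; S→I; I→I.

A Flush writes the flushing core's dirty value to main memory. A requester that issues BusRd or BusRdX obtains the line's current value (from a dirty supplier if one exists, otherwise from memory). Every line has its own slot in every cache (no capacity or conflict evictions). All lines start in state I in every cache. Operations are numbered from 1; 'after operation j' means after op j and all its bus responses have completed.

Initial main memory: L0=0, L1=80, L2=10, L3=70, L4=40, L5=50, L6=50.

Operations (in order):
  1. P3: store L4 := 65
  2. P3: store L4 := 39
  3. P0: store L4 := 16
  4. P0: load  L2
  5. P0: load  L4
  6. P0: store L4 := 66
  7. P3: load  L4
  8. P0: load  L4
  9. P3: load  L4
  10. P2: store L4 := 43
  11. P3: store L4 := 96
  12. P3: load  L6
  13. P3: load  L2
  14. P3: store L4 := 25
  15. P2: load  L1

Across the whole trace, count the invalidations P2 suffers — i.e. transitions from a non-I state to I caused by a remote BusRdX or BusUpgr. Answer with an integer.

  op1 P3: store L4 := 65 → I/I/I/M on L4; bus BusRdX; mem=40
  op2 P3: store L4 := 39 → I/I/I/M on L4; bus (none); mem=40
  op3 P0: store L4 := 16 → M/I/I/I on L4; bus BusRdX Flush; mem=39
  op4 P0: load  L2 → E/I/I/I on L2; bus BusRd; mem=10
  op5 P0: load  L4 → M/I/I/I on L4; bus (none); mem=39
  op6 P0: store L4 := 66 → M/I/I/I on L4; bus (none); mem=39
  op7 P3: load  L4 → O/I/I/S on L4; bus BusRd; mem=39
  op8 P0: load  L4 → O/I/I/S on L4; bus (none); mem=39
  op9 P3: load  L4 → O/I/I/S on L4; bus (none); mem=39
  op10 P2: store L4 := 43 → I/I/M/I on L4; bus BusRdX Flush; mem=66
  op11 P3: store L4 := 96 → I/I/I/M on L4; bus BusRdX Flush; mem=43
  op12 P3: load  L6 → I/I/I/E on L6; bus BusRd; mem=50
  op13 P3: load  L2 → S/I/I/S on L2; bus BusRd; mem=10
  op14 P3: store L4 := 25 → I/I/I/M on L4; bus (none); mem=43
  op15 P2: load  L1 → I/I/E/I on L1; bus BusRd; mem=80

invalidations = 1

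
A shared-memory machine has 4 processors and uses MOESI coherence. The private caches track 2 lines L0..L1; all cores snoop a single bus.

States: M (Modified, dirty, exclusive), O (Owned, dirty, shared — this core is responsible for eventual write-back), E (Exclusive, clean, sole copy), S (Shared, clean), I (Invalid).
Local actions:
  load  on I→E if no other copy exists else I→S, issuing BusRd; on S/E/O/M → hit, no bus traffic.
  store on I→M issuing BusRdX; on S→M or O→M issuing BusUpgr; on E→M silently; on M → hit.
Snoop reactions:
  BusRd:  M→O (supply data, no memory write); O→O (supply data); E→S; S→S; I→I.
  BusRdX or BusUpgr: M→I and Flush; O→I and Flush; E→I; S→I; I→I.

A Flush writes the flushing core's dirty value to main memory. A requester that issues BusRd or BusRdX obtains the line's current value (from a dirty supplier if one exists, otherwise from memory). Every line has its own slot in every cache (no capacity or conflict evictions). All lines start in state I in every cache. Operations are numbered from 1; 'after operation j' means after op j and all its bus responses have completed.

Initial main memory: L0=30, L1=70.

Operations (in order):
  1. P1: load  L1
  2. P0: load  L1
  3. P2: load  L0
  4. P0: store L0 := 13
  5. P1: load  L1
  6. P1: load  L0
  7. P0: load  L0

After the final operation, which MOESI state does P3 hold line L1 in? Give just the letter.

state = I

step 1: P1: load  L1  ⟶  IEII  (L1)  txn=BusRd  M[L1]=70
step 2: P0: load  L1  ⟶  SSII  (L1)  txn=BusRd  M[L1]=70
step 3: P2: load  L0  ⟶  IIEI  (L0)  txn=BusRd  M[L0]=30
step 4: P0: store L0 := 13  ⟶  MIII  (L0)  txn=BusRdX  M[L0]=30
step 5: P1: load  L1  ⟶  SSII  (L1)  txn=∅  M[L1]=70
step 6: P1: load  L0  ⟶  OSII  (L0)  txn=BusRd  M[L0]=30
step 7: P0: load  L0  ⟶  OSII  (L0)  txn=∅  M[L0]=30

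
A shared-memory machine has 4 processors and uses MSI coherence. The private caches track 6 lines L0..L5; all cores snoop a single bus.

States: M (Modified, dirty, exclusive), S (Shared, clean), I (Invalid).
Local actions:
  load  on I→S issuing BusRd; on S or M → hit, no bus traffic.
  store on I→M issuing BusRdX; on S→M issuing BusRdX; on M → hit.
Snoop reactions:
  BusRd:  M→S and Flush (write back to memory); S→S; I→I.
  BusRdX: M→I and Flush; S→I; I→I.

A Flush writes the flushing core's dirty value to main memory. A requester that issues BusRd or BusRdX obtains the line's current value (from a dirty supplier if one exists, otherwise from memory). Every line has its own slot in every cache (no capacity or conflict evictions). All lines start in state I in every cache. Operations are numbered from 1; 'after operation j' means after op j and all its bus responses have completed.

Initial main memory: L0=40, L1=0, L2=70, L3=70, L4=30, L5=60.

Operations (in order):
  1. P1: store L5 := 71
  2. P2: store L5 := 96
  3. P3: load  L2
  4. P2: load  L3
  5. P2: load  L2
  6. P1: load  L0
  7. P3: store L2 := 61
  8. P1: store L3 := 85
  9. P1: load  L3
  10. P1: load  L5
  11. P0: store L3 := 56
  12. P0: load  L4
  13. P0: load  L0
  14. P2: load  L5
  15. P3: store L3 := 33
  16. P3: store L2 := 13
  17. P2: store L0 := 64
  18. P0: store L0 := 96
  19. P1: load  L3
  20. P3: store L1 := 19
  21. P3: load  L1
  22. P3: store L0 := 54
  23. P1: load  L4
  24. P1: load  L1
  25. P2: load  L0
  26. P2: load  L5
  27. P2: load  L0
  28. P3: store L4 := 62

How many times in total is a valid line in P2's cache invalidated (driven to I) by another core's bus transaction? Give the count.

invalidations = 3

step 1: P1: store L5 := 71  ⟶  IMII  (L5)  txn=BusRdX  M[L5]=60
step 2: P2: store L5 := 96  ⟶  IIMI  (L5)  txn=BusRdX+Flush  M[L5]=71
step 3: P3: load  L2  ⟶  IIIS  (L2)  txn=BusRd  M[L2]=70
step 4: P2: load  L3  ⟶  IISI  (L3)  txn=BusRd  M[L3]=70
step 5: P2: load  L2  ⟶  IISS  (L2)  txn=BusRd  M[L2]=70
step 6: P1: load  L0  ⟶  ISII  (L0)  txn=BusRd  M[L0]=40
step 7: P3: store L2 := 61  ⟶  IIIM  (L2)  txn=BusRdX  M[L2]=70
step 8: P1: store L3 := 85  ⟶  IMII  (L3)  txn=BusRdX  M[L3]=70
step 9: P1: load  L3  ⟶  IMII  (L3)  txn=∅  M[L3]=70
step 10: P1: load  L5  ⟶  ISSI  (L5)  txn=BusRd+Flush  M[L5]=96
step 11: P0: store L3 := 56  ⟶  MIII  (L3)  txn=BusRdX+Flush  M[L3]=85
step 12: P0: load  L4  ⟶  SIII  (L4)  txn=BusRd  M[L4]=30
step 13: P0: load  L0  ⟶  SSII  (L0)  txn=BusRd  M[L0]=40
step 14: P2: load  L5  ⟶  ISSI  (L5)  txn=∅  M[L5]=96
step 15: P3: store L3 := 33  ⟶  IIIM  (L3)  txn=BusRdX+Flush  M[L3]=56
step 16: P3: store L2 := 13  ⟶  IIIM  (L2)  txn=∅  M[L2]=70
step 17: P2: store L0 := 64  ⟶  IIMI  (L0)  txn=BusRdX  M[L0]=40
step 18: P0: store L0 := 96  ⟶  MIII  (L0)  txn=BusRdX+Flush  M[L0]=64
step 19: P1: load  L3  ⟶  ISIS  (L3)  txn=BusRd+Flush  M[L3]=33
step 20: P3: store L1 := 19  ⟶  IIIM  (L1)  txn=BusRdX  M[L1]=0
step 21: P3: load  L1  ⟶  IIIM  (L1)  txn=∅  M[L1]=0
step 22: P3: store L0 := 54  ⟶  IIIM  (L0)  txn=BusRdX+Flush  M[L0]=96
step 23: P1: load  L4  ⟶  SSII  (L4)  txn=BusRd  M[L4]=30
step 24: P1: load  L1  ⟶  ISIS  (L1)  txn=BusRd+Flush  M[L1]=19
step 25: P2: load  L0  ⟶  IISS  (L0)  txn=BusRd+Flush  M[L0]=54
step 26: P2: load  L5  ⟶  ISSI  (L5)  txn=∅  M[L5]=96
step 27: P2: load  L0  ⟶  IISS  (L0)  txn=∅  M[L0]=54
step 28: P3: store L4 := 62  ⟶  IIIM  (L4)  txn=BusRdX  M[L4]=30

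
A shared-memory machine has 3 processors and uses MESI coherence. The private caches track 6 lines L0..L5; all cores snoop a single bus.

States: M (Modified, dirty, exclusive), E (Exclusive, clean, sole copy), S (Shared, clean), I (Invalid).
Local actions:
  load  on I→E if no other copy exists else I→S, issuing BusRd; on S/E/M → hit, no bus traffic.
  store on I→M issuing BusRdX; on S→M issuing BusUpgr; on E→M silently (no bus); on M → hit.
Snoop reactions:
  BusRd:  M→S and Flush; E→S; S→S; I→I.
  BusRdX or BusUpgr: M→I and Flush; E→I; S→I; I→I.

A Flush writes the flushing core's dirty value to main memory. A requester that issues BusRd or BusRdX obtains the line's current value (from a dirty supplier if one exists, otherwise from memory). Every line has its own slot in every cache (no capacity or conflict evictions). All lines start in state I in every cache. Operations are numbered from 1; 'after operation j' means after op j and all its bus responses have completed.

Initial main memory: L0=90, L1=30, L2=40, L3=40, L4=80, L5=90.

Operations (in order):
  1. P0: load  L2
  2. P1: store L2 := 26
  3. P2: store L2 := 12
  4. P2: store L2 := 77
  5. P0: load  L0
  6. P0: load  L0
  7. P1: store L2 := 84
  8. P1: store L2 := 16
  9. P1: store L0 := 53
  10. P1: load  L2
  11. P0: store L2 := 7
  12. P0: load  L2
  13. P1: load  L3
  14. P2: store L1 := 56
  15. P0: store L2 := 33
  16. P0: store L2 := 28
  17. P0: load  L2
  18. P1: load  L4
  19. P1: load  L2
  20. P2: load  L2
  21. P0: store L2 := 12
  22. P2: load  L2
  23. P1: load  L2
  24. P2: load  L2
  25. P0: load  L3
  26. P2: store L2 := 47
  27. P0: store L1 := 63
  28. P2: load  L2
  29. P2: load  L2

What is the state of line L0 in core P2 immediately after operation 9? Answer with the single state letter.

[1] P0: load  L2 | P0:E(40), P1:I, P2:I | bus: BusRd
[2] P1: store L2 := 26 | P0:I, P1:M(26), P2:I | bus: BusRdX
[3] P2: store L2 := 12 | P0:I, P1:I, P2:M(12) | bus: BusRdX,Flush
[4] P2: store L2 := 77 | P0:I, P1:I, P2:M(77) | bus: none
[5] P0: load  L0 | P0:E(90), P1:I, P2:I | bus: BusRd
[6] P0: load  L0 | P0:E(90), P1:I, P2:I | bus: none
[7] P1: store L2 := 84 | P0:I, P1:M(84), P2:I | bus: BusRdX,Flush
[8] P1: store L2 := 16 | P0:I, P1:M(16), P2:I | bus: none
[9] P1: store L0 := 53 | P0:I, P1:M(53), P2:I | bus: BusRdX
[10] P1: load  L2 | P0:I, P1:M(16), P2:I | bus: none
[11] P0: store L2 := 7 | P0:M(7), P1:I, P2:I | bus: BusRdX,Flush
[12] P0: load  L2 | P0:M(7), P1:I, P2:I | bus: none
[13] P1: load  L3 | P0:I, P1:E(40), P2:I | bus: BusRd
[14] P2: store L1 := 56 | P0:I, P1:I, P2:M(56) | bus: BusRdX
[15] P0: store L2 := 33 | P0:M(33), P1:I, P2:I | bus: none
[16] P0: store L2 := 28 | P0:M(28), P1:I, P2:I | bus: none
[17] P0: load  L2 | P0:M(28), P1:I, P2:I | bus: none
[18] P1: load  L4 | P0:I, P1:E(80), P2:I | bus: BusRd
[19] P1: load  L2 | P0:S(28), P1:S(28), P2:I | bus: BusRd,Flush
[20] P2: load  L2 | P0:S(28), P1:S(28), P2:S(28) | bus: BusRd
[21] P0: store L2 := 12 | P0:M(12), P1:I, P2:I | bus: BusUpgr
[22] P2: load  L2 | P0:S(12), P1:I, P2:S(12) | bus: BusRd,Flush
[23] P1: load  L2 | P0:S(12), P1:S(12), P2:S(12) | bus: BusRd
[24] P2: load  L2 | P0:S(12), P1:S(12), P2:S(12) | bus: none
[25] P0: load  L3 | P0:S(40), P1:S(40), P2:I | bus: BusRd
[26] P2: store L2 := 47 | P0:I, P1:I, P2:M(47) | bus: BusUpgr
[27] P0: store L1 := 63 | P0:M(63), P1:I, P2:I | bus: BusRdX,Flush
[28] P2: load  L2 | P0:I, P1:I, P2:M(47) | bus: none
[29] P2: load  L2 | P0:I, P1:I, P2:M(47) | bus: none

state = I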